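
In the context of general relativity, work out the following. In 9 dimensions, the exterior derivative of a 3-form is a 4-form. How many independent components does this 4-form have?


The exterior derivative of a p-form is a (p+1)-form.
Its number of independent components is C(n, p+1).
n = 9, p+1 = 4
C(9, 4) = 126

126


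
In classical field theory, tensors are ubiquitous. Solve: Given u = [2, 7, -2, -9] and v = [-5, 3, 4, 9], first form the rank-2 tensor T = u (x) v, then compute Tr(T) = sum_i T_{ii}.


The outer product gives T_{ij} = u_i v_j.
The trace (contraction) is Tr(T) = sum_i T_{ii} = sum_i u_i v_i.
Diagonal entries:
T_{11} = u_1 * v_1 = 2 * -5 = -10
T_{22} = u_2 * v_2 = 7 * 3 = 21
T_{33} = u_3 * v_3 = -2 * 4 = -8
T_{44} = u_4 * v_4 = -9 * 9 = -81
Tr(T) = -10 + 21 + -8 + -81 = -78

-78


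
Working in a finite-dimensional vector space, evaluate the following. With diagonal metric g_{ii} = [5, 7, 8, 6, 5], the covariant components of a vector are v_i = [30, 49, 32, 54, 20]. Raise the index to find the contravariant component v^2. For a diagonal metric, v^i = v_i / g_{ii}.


To raise an index with a diagonal metric: v^i = v_i / g_{ii}.
For index 2: v_2 = 49, g_{22} = 7
v^2 = 49 / 7 = 7

7


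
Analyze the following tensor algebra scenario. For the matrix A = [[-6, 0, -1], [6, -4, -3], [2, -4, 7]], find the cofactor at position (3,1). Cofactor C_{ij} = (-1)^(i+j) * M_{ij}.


To find cofactor C_{31}, delete row 3 and column 1.
The resulting 2x2 submatrix is: [[0, -1], [-4, -3]]
Minor M_{31} = 0*-3 - -1*-4
  = 0 - 4 = -4
Sign = (-1)^(3+1) = (-1)^4 = 1
Cofactor C_{31} = 1 * -4 = -4

-4


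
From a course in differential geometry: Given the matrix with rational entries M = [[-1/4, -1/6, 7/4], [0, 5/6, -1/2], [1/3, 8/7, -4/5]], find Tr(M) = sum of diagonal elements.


The trace is the sum of diagonal entries.
Diagonal: M[1,1] = -1/4, M[2,2] = 5/6, M[3,3] = -4/5
Tr(M) = -1/4 + 5/6 + -4/5
Computing step by step:
After adding M[1,1]: -1/4
After adding M[2,2]: 7/12
After adding M[3,3]: -13/60
Tr(M) = -13/60

-13/60


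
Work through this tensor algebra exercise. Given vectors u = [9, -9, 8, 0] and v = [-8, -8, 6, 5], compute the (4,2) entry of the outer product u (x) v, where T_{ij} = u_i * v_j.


The outer product entry T_{ij} = u_i * v_j.
We need i=4, j=2.
u_4 = 0, v_2 = -8
T_{4,2} = 0 * -8 = 0

0


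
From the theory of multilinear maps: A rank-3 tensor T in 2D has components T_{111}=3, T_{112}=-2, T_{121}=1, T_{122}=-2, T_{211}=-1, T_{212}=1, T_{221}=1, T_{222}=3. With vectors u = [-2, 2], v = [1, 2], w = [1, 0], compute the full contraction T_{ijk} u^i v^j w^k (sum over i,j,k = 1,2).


S = sum over i,j,k of T_{ijk} u_i v_j w_k. Expanding all 8 terms:
T_{111}*u_1*v_1*w_1 = 3*-2*1*1 = -6  (running total: -6)
T_{112}*u_1*v_1*w_2 = -2*-2*1*0 = 0  (running total: -6)
T_{121}*u_1*v_2*w_1 = 1*-2*2*1 = -4  (running total: -10)
T_{122}*u_1*v_2*w_2 = -2*-2*2*0 = 0  (running total: -10)
T_{211}*u_2*v_1*w_1 = -1*2*1*1 = -2  (running total: -12)
T_{212}*u_2*v_1*w_2 = 1*2*1*0 = 0  (running total: -12)
T_{221}*u_2*v_2*w_1 = 1*2*2*1 = 4  (running total: -8)
T_{222}*u_2*v_2*w_2 = 3*2*2*0 = 0  (running total: -8)
S = -8

-8


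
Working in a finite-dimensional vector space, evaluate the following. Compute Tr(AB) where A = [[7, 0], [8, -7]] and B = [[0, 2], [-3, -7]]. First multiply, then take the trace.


Tr(AB) = sum_i (AB)_{ii} where (AB)_{ii} = sum_k A_{ik} B_{ki}.
(AB)_{11} = 7*0 + 0*-3 = 0
(AB)_{22} = 8*2 + -7*-7 = 65
Tr(AB) = 0 + 65 = 65

65


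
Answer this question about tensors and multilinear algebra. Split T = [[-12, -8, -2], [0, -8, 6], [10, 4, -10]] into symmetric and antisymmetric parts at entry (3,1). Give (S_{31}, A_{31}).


T_{31} = 10
T_{13} = -2
S_{31} = (10 + -2)/2 = 8/2 = 4
A_{31} = (10 - -2)/2 = 12/2 = 6
Check: S + A = 4 + 6 = 10 = T_{31}.

(4, 6)


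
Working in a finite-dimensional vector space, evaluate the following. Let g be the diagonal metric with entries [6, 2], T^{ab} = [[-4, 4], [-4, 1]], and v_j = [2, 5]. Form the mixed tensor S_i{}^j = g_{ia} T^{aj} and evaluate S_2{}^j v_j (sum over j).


Step 1: lower the first index. For a diagonal metric, g_{ia} T^{aj} = g_{ii} T^{ij} (no sum on i).
g_{22} = 2
S_2{}^1 = 2 * T^{21} = 2 * -4 = -8
S_2{}^2 = 2 * T^{22} = 2 * 1 = 2
Step 2: contract S_2{}^j with v_j.
S_2{}^1 * v_1 = -8 * 2 = -16
S_2{}^2 * v_2 = 2 * 5 = 10
Result = -16 + 10 = -6

-6


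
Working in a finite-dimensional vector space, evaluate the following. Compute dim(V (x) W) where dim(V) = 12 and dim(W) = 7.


The dimension of a tensor product is the product of dimensions.
dim(V) = 12, dim(W) = 7
dim(V (x) W) = 12 * 7 = 84

84


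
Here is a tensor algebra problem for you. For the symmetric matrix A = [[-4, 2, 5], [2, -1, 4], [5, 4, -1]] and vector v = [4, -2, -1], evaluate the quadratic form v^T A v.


First compute Av:
(Av)_1 = -4*4 + 2*-2 + 5*-1 = -25
(Av)_2 = 2*4 + -1*-2 + 4*-1 = 6
(Av)_3 = 5*4 + 4*-2 + -1*-1 = 13
Av = [-25, 6, 13]
Then v^T (Av) = 4*-25 + -2*6 + -1*13
= -100 + -12 + -13 = -125

-125


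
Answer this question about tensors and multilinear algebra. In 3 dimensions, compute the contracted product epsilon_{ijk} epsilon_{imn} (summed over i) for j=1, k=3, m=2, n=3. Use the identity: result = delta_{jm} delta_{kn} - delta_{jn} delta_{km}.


Using the identity: epsilon_{ijk} epsilon_{imn} = delta_{jm} delta_{kn} - delta_{jn} delta_{km}.
delta_{12} = 0
delta_{33} = 1
delta_{13} = 0
delta_{32} = 0
Result = 0 * 1 - 0 * 0 = 0 - 0 = 0

0


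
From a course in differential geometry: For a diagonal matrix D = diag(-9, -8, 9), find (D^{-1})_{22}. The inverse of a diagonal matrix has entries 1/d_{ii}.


For a diagonal matrix, the inverse has entries (D^{-1})_{ii} = 1/d_{ii}.
The diagonal entries are: d_{11} = -9, d_{22} = -8, d_{33} = 9
We need (D^{-1})_{22} = 1/d_{22} = 1/-8 = -1/8

-1/8


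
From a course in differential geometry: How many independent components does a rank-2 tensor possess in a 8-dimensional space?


The number of components of a rank-r tensor in d dimensions is d^r.
Here d = 8 and r = 2.
8^2 = 64

64


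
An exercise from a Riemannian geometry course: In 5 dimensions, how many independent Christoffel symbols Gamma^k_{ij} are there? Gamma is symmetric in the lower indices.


Christoffel symbols Gamma^k_{ij} are symmetric in i,j, so there are d * d(d+1)/2 independent symbols.
d = 5
d(d+1)/2 = 5 * 6 / 2 = 15
Total = 5 * 15 = 75

75


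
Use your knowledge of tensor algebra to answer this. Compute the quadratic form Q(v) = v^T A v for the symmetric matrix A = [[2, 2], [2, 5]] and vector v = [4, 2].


First compute Av:
(Av)_1 = 2*4 + 2*2 = 12
(Av)_2 = 2*4 + 5*2 = 18
Av = [12, 18]
Then v^T (Av) = 4*12 + 2*18
= 48 + 36 = 84

84


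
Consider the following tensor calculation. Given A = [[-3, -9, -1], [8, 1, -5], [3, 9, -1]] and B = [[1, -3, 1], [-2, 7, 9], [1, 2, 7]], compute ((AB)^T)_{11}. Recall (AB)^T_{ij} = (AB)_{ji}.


(AB)^T_{ij} = (AB)_{ji} = sum_k A_{jk} B_{ki}.
For i=1, j=1 we need (AB)_{11}:
A_{11} * B_{11} = -3 * 1 = -3
A_{12} * B_{21} = -9 * -2 = 18
A_{13} * B_{31} = -1 * 1 = -1
Sum = -3 + 18 + -1 = 14

14


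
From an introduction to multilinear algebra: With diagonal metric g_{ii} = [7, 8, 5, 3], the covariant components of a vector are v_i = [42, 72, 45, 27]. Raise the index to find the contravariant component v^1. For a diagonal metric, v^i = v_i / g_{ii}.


To raise an index with a diagonal metric: v^i = v_i / g_{ii}.
For index 1: v_1 = 42, g_{11} = 7
v^1 = 42 / 7 = 6

6


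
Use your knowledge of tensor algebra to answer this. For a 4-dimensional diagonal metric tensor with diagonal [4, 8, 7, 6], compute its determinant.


For a diagonal metric, the determinant is the product of diagonal entries.
Diagonal entries: 4, 8, 7, 6
det(g) = 4 * 8 * 7 * 6 = 1344

1344


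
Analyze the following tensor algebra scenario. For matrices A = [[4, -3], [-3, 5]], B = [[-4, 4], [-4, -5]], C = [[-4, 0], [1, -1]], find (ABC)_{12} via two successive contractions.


(ABC)_{12} = sum_m (AB)_{1m} C_{m2}. First compute row 1 of AB.
(AB)_{11} = 4*-4 + -3*-4 = -4
(AB)_{12} = 4*4 + -3*-5 = 31
Now contract with column 2 of C:
(AB)_{11} * C_{12} = -4 * 0 = 0
(AB)_{12} * C_{22} = 31 * -1 = -31
(ABC)_{12} = 0 + -31 = -31

-31


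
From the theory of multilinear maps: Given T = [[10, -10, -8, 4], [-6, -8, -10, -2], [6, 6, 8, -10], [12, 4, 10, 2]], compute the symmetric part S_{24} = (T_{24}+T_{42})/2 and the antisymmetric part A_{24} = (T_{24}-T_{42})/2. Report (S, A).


T_{24} = -2
T_{42} = 4
S_{24} = (-2 + 4)/2 = 2/2 = 1
A_{24} = (-2 - 4)/2 = -6/2 = -3
Check: S + A = 1 + -3 = -2 = T_{24}.

(1, -3)


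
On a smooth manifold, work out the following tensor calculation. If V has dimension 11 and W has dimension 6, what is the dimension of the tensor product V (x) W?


The dimension of a tensor product is the product of dimensions.
dim(V) = 11, dim(W) = 6
dim(V (x) W) = 11 * 6 = 66

66


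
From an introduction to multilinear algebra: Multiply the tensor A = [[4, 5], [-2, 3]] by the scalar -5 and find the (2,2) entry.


Scalar multiplication: (cA)_{ij} = c * A_{ij}.
c = -5
A_{22} = 3
(cA)_{22} = -5 * 3 = -15

-15


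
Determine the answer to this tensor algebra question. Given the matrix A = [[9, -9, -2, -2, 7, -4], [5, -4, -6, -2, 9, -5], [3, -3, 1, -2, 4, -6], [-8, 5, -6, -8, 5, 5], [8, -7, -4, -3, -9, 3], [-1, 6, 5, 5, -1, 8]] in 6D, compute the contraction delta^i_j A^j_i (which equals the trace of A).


The contraction (trace) of a rank-2 tensor is the sum of its diagonal elements.
Diagonal entries: A[1,1] = 9, A[2,2] = -4, A[3,3] = 1, A[4,4] = -8, A[5,5] = -9, A[6,6] = 8
Tr(A) = 9 + -4 + 1 + -8 + -9 + 8 = -3

-3


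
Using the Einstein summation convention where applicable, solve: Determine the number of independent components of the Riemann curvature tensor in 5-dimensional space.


The Riemann tensor in d dimensions has d^2(d^2 - 1)/12 independent components.
d = 5, so d^2 = 25
d^2 - 1 = 24
d^2(d^2 - 1) = 25 * 24 = 600
Divide by 12: 600 / 12 = 50

50


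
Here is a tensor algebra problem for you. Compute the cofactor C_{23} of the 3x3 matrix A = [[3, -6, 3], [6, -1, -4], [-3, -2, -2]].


To find cofactor C_{23}, delete row 2 and column 3.
The resulting 2x2 submatrix is: [[3, -6], [-3, -2]]
Minor M_{23} = 3*-2 - -6*-3
  = -6 - 18 = -24
Sign = (-1)^(2+3) = (-1)^5 = -1
Cofactor C_{23} = -1 * -24 = 24

24


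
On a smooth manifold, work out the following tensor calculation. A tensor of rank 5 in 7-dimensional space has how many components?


The number of components of a rank-r tensor in d dimensions is d^r.
Here d = 7 and r = 5.
7^5 = 16807

16807


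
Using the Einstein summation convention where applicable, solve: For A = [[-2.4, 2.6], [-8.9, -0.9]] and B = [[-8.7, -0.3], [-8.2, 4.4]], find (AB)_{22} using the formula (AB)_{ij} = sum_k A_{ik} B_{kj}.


(AB)_{ij} = sum_k A_{ik} B_{kj}.
For i=2, j=2:
A_{21} * B_{12} = -8.9 * -0.3 = 2.67
A_{22} * B_{22} = -0.9 * 4.4 = -3.96
Sum = 2.67 + -3.96 = -1.29

-1.29


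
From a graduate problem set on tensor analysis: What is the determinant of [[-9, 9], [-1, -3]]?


For a 2x2 matrix [[a, b], [c, d]], det = a*d - b*c.
a = -9, b = 9, c = -1, d = -3
a*d = -9 * -3 = 27
b*c = 9 * -1 = -9
det = 27 - -9 = 36

36


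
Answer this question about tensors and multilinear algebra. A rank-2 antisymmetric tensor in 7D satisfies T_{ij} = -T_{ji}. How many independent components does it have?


An antisymmetric rank-2 tensor satisfies A_{ij} = -A_{ji}, so diagonal entries are zero.
The independent components are the upper-triangular entries: C(n, 2) = n(n-1)/2.
n = 7
C(7, 2) = 7 * 6 / 2 = 42 / 2 = 21

21


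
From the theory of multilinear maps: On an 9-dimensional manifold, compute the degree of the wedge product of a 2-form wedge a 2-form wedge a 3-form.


The degree of a wedge product is the sum of the degrees of the individual forms.
Degrees: 2, 2, 3
Total degree = 2 + 2 + 3 = 7

7


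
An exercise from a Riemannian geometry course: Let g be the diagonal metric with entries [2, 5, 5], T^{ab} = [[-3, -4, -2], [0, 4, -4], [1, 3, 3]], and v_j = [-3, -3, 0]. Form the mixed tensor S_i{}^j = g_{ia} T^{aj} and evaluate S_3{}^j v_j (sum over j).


Step 1: lower the first index. For a diagonal metric, g_{ia} T^{aj} = g_{ii} T^{ij} (no sum on i).
g_{33} = 5
S_3{}^1 = 5 * T^{31} = 5 * 1 = 5
S_3{}^2 = 5 * T^{32} = 5 * 3 = 15
S_3{}^3 = 5 * T^{33} = 5 * 3 = 15
Step 2: contract S_3{}^j with v_j.
S_3{}^1 * v_1 = 5 * -3 = -15
S_3{}^2 * v_2 = 15 * -3 = -45
S_3{}^3 * v_3 = 15 * 0 = 0
Result = -15 + -45 + 0 = -60

-60


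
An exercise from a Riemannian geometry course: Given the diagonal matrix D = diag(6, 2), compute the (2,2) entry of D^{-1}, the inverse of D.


For a diagonal matrix, the inverse has entries (D^{-1})_{ii} = 1/d_{ii}.
The diagonal entries are: d_{11} = 6, d_{22} = 2
We need (D^{-1})_{22} = 1/d_{22} = 1/2 = 1/2

1/2


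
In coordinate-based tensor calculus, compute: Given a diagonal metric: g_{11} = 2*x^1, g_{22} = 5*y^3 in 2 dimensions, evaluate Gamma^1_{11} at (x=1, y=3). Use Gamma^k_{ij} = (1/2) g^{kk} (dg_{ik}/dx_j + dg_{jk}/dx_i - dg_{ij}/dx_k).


For a diagonal metric, Gamma^k_{ij} = (1/2) g^{kk} (dg_{ik}/dx_j + dg_{jk}/dx_i - dg_{ij}/dx_k).
The metric is diagonal, so g_{ab} = 0 for a != b.
At the given point: g_{11} = 2, g_{22} = 135
g^{11} = 1/2
dg_{11}/dx_1 = dg_{11}/dx_1 = 2
dg_{11}/dx_1 = dg_{11}/dx_1 = 2
dg_{11}/dx_1 = dg_{11}/dx_1 = 2
Numerator = 2 + 2 - 2 = 2
Gamma^1_{11} = 2 / (2 * 2) = 1/2

1/2


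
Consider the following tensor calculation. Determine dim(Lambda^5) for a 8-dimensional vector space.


The dimension of the space of p-forms on an n-dimensional space is C(n, p).
n = 8, p = 5
C(8, 5) = 8! / (5! * 3!) = 56

56


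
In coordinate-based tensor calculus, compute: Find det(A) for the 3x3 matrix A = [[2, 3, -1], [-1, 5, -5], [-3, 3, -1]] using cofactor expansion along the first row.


Expanding along the first row, det(A) = a11*M_11 - a12*M_12 + a13*M_13, where M_1j is the (1,j) minor.
Minor M_11 = 5*-1 - -5*3 = 10
Minor M_12 = -1*-1 - -5*-3 = -14
Minor M_13 = -1*3 - 5*-3 = 12
det = 2*(10) - 3*(-14) + -1*(12)
    = 20 - -42 + -12
    = 50

50


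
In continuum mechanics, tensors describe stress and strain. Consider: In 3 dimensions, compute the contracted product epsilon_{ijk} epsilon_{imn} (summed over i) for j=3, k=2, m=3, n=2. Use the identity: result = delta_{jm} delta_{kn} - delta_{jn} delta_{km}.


Using the identity: epsilon_{ijk} epsilon_{imn} = delta_{jm} delta_{kn} - delta_{jn} delta_{km}.
delta_{33} = 1
delta_{22} = 1
delta_{32} = 0
delta_{23} = 0
Result = 1 * 1 - 0 * 0 = 1 - 0 = 1

1


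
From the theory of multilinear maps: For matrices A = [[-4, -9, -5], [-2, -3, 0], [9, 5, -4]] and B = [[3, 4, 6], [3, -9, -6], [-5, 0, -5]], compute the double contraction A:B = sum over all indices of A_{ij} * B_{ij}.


A:B = sum over all i,j of A_{ij} * B_{ij}.
Row 1: -4*3=-12, -9*4=-36, -5*6=-30 => row sum = -78
Row 2: -2*3=-6, -3*-9=27, 0*-6=0 => row sum = 21
Row 3: 9*-5=-45, 5*0=0, -4*-5=20 => row sum = -25
Total = -78 + 21 + -25 = -82

-82


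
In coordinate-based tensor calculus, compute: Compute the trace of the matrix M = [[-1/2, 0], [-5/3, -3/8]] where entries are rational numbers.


The trace is the sum of diagonal entries.
Diagonal: M[1,1] = -1/2, M[2,2] = -3/8
Tr(M) = -1/2 + -3/8
Computing step by step:
After adding M[1,1]: -1/2
After adding M[2,2]: -7/8
Tr(M) = -7/8

-7/8


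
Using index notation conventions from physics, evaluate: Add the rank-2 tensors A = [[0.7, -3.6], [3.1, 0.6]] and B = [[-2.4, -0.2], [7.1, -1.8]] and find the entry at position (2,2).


Tensor addition is component-wise: (A + B)_{ij} = A_{ij} + B_{ij}.
A_{22} = 0.6
B_{22} = -1.8
(A + B)_{22} = 0.6 + -1.8 = -1.2

-1.2


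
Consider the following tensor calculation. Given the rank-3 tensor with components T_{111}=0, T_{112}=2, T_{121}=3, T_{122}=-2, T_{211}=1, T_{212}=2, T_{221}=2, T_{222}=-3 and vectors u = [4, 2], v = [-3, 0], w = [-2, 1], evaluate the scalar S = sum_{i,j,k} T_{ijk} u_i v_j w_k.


S = sum over i,j,k of T_{ijk} u_i v_j w_k. Expanding all 8 terms:
T_{111}*u_1*v_1*w_1 = 0*4*-3*-2 = 0  (running total: 0)
T_{112}*u_1*v_1*w_2 = 2*4*-3*1 = -24  (running total: -24)
T_{121}*u_1*v_2*w_1 = 3*4*0*-2 = 0  (running total: -24)
T_{122}*u_1*v_2*w_2 = -2*4*0*1 = 0  (running total: -24)
T_{211}*u_2*v_1*w_1 = 1*2*-3*-2 = 12  (running total: -12)
T_{212}*u_2*v_1*w_2 = 2*2*-3*1 = -12  (running total: -24)
T_{221}*u_2*v_2*w_1 = 2*2*0*-2 = 0  (running total: -24)
T_{222}*u_2*v_2*w_2 = -3*2*0*1 = 0  (running total: -24)
S = -24

-24


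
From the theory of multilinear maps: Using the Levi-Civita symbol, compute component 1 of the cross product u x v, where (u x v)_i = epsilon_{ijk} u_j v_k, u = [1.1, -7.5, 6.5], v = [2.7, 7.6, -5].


(u x v)_1 = sum_{j,k} epsilon_{1jk} u_j v_k. Only permutations of (1,2,3) contribute; the two non-zero terms are:
eps_{123} u_2 v_3 = 1 * -7.5 * -5 = 37.5
eps_{132} u_3 v_2 = -1 * 6.5 * 7.6 = -49.4
(u x v)_1 = -11.9

-11.9


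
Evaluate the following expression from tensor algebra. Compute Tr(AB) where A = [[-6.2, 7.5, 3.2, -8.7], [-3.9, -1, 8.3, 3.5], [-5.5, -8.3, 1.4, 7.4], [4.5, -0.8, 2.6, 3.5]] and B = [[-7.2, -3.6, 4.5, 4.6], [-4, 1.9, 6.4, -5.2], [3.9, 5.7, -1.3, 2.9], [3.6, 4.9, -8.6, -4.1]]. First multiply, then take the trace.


Tr(AB) = sum_i (AB)_{ii} where (AB)_{ii} = sum_k A_{ik} B_{ki}.
(AB)_{11} = -6.2*-7.2 + 7.5*-4 + 3.2*3.9 + -8.7*3.6 = -4.2
(AB)_{22} = -3.9*-3.6 + -1*1.9 + 8.3*5.7 + 3.5*4.9 = 76.6
(AB)_{33} = -5.5*4.5 + -8.3*6.4 + 1.4*-1.3 + 7.4*-8.6 = -143.33
(AB)_{44} = 4.5*4.6 + -0.8*-5.2 + 2.6*2.9 + 3.5*-4.1 = 18.05
Tr(AB) = -4.2 + 76.6 + -143.33 + 18.05 = -52.88

-52.88


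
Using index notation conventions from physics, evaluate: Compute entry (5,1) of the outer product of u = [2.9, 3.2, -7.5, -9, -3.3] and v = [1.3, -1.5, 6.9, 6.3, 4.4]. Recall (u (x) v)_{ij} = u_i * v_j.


The outer product entry T_{ij} = u_i * v_j.
We need i=5, j=1.
u_5 = -3.3, v_1 = 1.3
T_{5,1} = -3.3 * 1.3 = -4.29

-4.29


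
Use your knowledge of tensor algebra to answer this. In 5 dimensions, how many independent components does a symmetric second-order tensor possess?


A symmetric rank-2 tensor in d dimensions has d(d+1)/2 independent components.
d = 5
d(d+1)/2 = 5 * 6 / 2 = 30 / 2 = 15

15


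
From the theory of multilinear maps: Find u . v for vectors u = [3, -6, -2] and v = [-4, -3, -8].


The inner product u . v = sum of u_i * v_i.
Term-by-term: 3 * -4, -6 * -3, -2 * -8
Products: -12, 18, 16
Sum = -12 + 18 + 16 = 22

22


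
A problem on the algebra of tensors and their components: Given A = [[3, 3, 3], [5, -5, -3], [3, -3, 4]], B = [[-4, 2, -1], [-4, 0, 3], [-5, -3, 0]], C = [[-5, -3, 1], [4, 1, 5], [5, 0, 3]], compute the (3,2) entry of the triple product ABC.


(ABC)_{32} = sum_m (AB)_{3m} C_{m2}. First compute row 3 of AB.
(AB)_{31} = 3*-4 + -3*-4 + 4*-5 = -20
(AB)_{32} = 3*2 + -3*0 + 4*-3 = -6
(AB)_{33} = 3*-1 + -3*3 + 4*0 = -12
Now contract with column 2 of C:
(AB)_{31} * C_{12} = -20 * -3 = 60
(AB)_{32} * C_{22} = -6 * 1 = -6
(AB)_{33} * C_{32} = -12 * 0 = 0
(ABC)_{32} = 60 + -6 + 0 = 54

54


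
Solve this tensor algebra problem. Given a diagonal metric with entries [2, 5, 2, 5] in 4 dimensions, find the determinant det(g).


For a diagonal metric, the determinant is the product of diagonal entries.
Diagonal entries: 2, 5, 2, 5
det(g) = 2 * 5 * 2 * 5 = 100

100


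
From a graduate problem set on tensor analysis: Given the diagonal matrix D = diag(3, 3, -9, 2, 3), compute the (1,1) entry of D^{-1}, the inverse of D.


For a diagonal matrix, the inverse has entries (D^{-1})_{ii} = 1/d_{ii}.
The diagonal entries are: d_{11} = 3, d_{22} = 3, d_{33} = -9, d_{44} = 2, d_{55} = 3
We need (D^{-1})_{11} = 1/d_{11} = 1/3 = 1/3

1/3


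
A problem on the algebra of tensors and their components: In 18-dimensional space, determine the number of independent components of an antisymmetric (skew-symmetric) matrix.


An antisymmetric rank-2 tensor satisfies A_{ij} = -A_{ji}, so diagonal entries are zero.
The independent components are the upper-triangular entries: C(n, 2) = n(n-1)/2.
n = 18
C(18, 2) = 18 * 17 / 2 = 306 / 2 = 153

153


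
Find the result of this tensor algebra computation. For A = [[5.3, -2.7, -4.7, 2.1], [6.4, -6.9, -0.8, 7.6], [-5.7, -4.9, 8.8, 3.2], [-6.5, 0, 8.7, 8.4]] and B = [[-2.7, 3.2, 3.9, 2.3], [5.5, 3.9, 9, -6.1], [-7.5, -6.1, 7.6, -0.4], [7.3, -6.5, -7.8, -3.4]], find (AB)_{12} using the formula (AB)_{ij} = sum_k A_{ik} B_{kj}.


(AB)_{ij} = sum_k A_{ik} B_{kj}.
For i=1, j=2:
A_{11} * B_{12} = 5.3 * 3.2 = 16.96
A_{12} * B_{22} = -2.7 * 3.9 = -10.53
A_{13} * B_{32} = -4.7 * -6.1 = 28.67
A_{14} * B_{42} = 2.1 * -6.5 = -13.65
Sum = 16.96 + -10.53 + 28.67 + -13.65 = 21.45

21.45


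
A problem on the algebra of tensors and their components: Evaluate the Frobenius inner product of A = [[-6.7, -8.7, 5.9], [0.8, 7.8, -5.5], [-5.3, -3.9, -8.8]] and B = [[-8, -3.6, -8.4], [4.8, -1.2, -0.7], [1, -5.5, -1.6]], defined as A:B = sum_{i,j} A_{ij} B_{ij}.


A:B = sum over all i,j of A_{ij} * B_{ij}.
Row 1: -6.7*-8=53.6, -8.7*-3.6=31.32, 5.9*-8.4=-49.56 => row sum = 35.36
Row 2: 0.8*4.8=3.84, 7.8*-1.2=-9.36, -5.5*-0.7=3.85 => row sum = -1.67
Row 3: -5.3*1=-5.3, -3.9*-5.5=21.45, -8.8*-1.6=14.08 => row sum = 30.23
Total = 35.36 + -1.67 + 30.23 = 63.92

63.92


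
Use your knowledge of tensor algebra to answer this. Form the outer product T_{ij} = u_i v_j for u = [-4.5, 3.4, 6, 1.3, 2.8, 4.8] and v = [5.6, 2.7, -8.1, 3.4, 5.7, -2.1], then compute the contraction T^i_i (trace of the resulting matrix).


The outer product gives T_{ij} = u_i v_j.
The trace (contraction) is Tr(T) = sum_i T_{ii} = sum_i u_i v_i.
Diagonal entries:
T_{11} = u_1 * v_1 = -4.5 * 5.6 = -25.2
T_{22} = u_2 * v_2 = 3.4 * 2.7 = 9.18
T_{33} = u_3 * v_3 = 6 * -8.1 = -48.6
T_{44} = u_4 * v_4 = 1.3 * 3.4 = 4.42
T_{55} = u_5 * v_5 = 2.8 * 5.7 = 15.96
T_{66} = u_6 * v_6 = 4.8 * -2.1 = -10.08
Tr(T) = -25.2 + 9.18 + -48.6 + 4.42 + 15.96 + -10.08 = -54.32

-54.32


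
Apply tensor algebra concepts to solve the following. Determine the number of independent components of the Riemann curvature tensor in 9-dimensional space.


The Riemann tensor in d dimensions has d^2(d^2 - 1)/12 independent components.
d = 9, so d^2 = 81
d^2 - 1 = 80
d^2(d^2 - 1) = 81 * 80 = 6480
Divide by 12: 6480 / 12 = 540

540


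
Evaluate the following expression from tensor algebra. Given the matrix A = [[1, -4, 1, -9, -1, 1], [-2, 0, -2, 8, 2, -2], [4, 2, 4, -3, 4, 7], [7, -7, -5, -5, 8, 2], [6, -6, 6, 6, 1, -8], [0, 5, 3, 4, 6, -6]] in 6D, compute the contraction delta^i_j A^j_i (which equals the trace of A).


The contraction (trace) of a rank-2 tensor is the sum of its diagonal elements.
Diagonal entries: A[1,1] = 1, A[2,2] = 0, A[3,3] = 4, A[4,4] = -5, A[5,5] = 1, A[6,6] = -6
Tr(A) = 1 + 0 + 4 + -5 + 1 + -6 = -5

-5


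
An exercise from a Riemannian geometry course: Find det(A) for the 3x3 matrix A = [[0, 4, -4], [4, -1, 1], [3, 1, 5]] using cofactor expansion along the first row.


Expanding along the first row, det(A) = a11*M_11 - a12*M_12 + a13*M_13, where M_1j is the (1,j) minor.
Minor M_11 = -1*5 - 1*1 = -6
Minor M_12 = 4*5 - 1*3 = 17
Minor M_13 = 4*1 - -1*3 = 7
det = 0*(-6) - 4*(17) + -4*(7)
    = 0 - 68 + -28
    = -96

-96


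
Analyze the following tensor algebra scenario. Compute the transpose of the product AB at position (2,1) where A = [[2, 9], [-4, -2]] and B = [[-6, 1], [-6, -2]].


(AB)^T_{ij} = (AB)_{ji} = sum_k A_{jk} B_{ki}.
For i=2, j=1 we need (AB)_{12}:
A_{11} * B_{12} = 2 * 1 = 2
A_{12} * B_{22} = 9 * -2 = -18
Sum = 2 + -18 = -16

-16


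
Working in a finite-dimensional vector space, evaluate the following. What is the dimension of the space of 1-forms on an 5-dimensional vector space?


The dimension of the space of p-forms on an n-dimensional space is C(n, p).
n = 5, p = 1
C(5, 1) = 5! / (1! * 4!) = 5

5


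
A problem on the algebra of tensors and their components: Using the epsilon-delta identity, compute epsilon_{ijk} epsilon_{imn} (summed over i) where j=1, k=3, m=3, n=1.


Using the identity: epsilon_{ijk} epsilon_{imn} = delta_{jm} delta_{kn} - delta_{jn} delta_{km}.
delta_{13} = 0
delta_{31} = 0
delta_{11} = 1
delta_{33} = 1
Result = 0 * 0 - 1 * 1 = 0 - 1 = -1

-1


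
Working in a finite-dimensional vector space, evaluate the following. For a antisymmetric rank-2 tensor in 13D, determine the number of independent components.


A antisymmetric rank-2 tensor in d dimensions has d(d-1)/2 independent components.
d = 13
d(d-1)/2 = 13 * 12 / 2 = 156 / 2 = 78

78


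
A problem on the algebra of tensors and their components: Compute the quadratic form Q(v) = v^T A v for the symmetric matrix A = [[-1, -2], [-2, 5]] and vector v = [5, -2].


First compute Av:
(Av)_1 = -1*5 + -2*-2 = -1
(Av)_2 = -2*5 + 5*-2 = -20
Av = [-1, -20]
Then v^T (Av) = 5*-1 + -2*-20
= -5 + 40 = 35

35


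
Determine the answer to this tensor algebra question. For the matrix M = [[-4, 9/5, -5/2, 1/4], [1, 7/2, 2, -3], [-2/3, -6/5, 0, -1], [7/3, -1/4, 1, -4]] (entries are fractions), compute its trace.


The trace is the sum of diagonal entries.
Diagonal: M[1,1] = -4, M[2,2] = 7/2, M[3,3] = 0, M[4,4] = -4
Tr(M) = -4 + 7/2 + 0 + -4
Computing step by step:
After adding M[1,1]: -4
After adding M[2,2]: -1/2
After adding M[3,3]: -1/2
After adding M[4,4]: -9/2
Tr(M) = -9/2

-9/2


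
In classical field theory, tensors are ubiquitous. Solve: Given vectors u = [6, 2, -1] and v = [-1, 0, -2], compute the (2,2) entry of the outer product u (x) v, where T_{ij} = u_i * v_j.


The outer product entry T_{ij} = u_i * v_j.
We need i=2, j=2.
u_2 = 2, v_2 = 0
T_{2,2} = 2 * 0 = 0

0


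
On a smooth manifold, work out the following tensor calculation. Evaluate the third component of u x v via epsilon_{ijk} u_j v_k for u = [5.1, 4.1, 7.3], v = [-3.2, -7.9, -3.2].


(u x v)_3 = sum_{j,k} epsilon_{3jk} u_j v_k. Only permutations of (1,2,3) contribute; the two non-zero terms are:
eps_{312} u_1 v_2 = 1 * 5.1 * -7.9 = -40.29
eps_{321} u_2 v_1 = -1 * 4.1 * -3.2 = 13.12
(u x v)_3 = -27.17

-27.17


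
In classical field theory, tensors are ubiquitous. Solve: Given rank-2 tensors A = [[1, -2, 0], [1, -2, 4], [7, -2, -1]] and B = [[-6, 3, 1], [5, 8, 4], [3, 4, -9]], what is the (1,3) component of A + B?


Tensor addition is component-wise: (A + B)_{ij} = A_{ij} + B_{ij}.
A_{13} = 0
B_{13} = 1
(A + B)_{13} = 0 + 1 = 1

1


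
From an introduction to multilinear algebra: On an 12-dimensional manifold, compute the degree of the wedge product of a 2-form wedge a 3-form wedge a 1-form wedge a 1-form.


The degree of a wedge product is the sum of the degrees of the individual forms.
Degrees: 2, 3, 1, 1
Total degree = 2 + 3 + 1 + 1 = 7

7


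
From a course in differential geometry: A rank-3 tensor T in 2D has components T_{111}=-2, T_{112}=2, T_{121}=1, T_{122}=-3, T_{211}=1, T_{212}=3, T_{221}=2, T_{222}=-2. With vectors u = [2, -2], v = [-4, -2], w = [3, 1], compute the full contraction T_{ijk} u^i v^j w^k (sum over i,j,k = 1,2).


S = sum over i,j,k of T_{ijk} u_i v_j w_k. Expanding all 8 terms:
T_{111}*u_1*v_1*w_1 = -2*2*-4*3 = 48  (running total: 48)
T_{112}*u_1*v_1*w_2 = 2*2*-4*1 = -16  (running total: 32)
T_{121}*u_1*v_2*w_1 = 1*2*-2*3 = -12  (running total: 20)
T_{122}*u_1*v_2*w_2 = -3*2*-2*1 = 12  (running total: 32)
T_{211}*u_2*v_1*w_1 = 1*-2*-4*3 = 24  (running total: 56)
T_{212}*u_2*v_1*w_2 = 3*-2*-4*1 = 24  (running total: 80)
T_{221}*u_2*v_2*w_1 = 2*-2*-2*3 = 24  (running total: 104)
T_{222}*u_2*v_2*w_2 = -2*-2*-2*1 = -8  (running total: 96)
S = 96

96


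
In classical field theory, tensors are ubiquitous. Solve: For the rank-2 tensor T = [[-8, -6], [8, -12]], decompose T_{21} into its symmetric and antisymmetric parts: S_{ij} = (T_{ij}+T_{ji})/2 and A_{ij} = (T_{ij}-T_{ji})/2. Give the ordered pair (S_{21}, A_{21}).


T_{21} = 8
T_{12} = -6
S_{21} = (8 + -6)/2 = 2/2 = 1
A_{21} = (8 - -6)/2 = 14/2 = 7
Check: S + A = 1 + 7 = 8 = T_{21}.

(1, 7)


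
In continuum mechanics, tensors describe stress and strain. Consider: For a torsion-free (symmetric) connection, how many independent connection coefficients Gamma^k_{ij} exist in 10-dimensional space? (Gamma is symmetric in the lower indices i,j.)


Christoffel symbols Gamma^k_{ij} are symmetric in i,j, so there are d * d(d+1)/2 independent symbols.
d = 10
d(d+1)/2 = 10 * 11 / 2 = 55
Total = 10 * 55 = 550

550


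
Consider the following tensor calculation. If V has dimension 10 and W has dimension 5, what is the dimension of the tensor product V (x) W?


The dimension of a tensor product is the product of dimensions.
dim(V) = 10, dim(W) = 5
dim(V (x) W) = 10 * 5 = 50

50


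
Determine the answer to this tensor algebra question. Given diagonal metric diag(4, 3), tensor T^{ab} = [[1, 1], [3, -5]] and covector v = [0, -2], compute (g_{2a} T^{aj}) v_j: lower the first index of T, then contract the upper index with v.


Step 1: lower the first index. For a diagonal metric, g_{ia} T^{aj} = g_{ii} T^{ij} (no sum on i).
g_{22} = 3
S_2{}^1 = 3 * T^{21} = 3 * 3 = 9
S_2{}^2 = 3 * T^{22} = 3 * -5 = -15
Step 2: contract S_2{}^j with v_j.
S_2{}^1 * v_1 = 9 * 0 = 0
S_2{}^2 * v_2 = -15 * -2 = 30
Result = 0 + 30 = 30

30


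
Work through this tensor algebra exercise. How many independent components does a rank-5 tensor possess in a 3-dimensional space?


The number of components of a rank-r tensor in d dimensions is d^r.
Here d = 3 and r = 5.
3^5 = 243

243


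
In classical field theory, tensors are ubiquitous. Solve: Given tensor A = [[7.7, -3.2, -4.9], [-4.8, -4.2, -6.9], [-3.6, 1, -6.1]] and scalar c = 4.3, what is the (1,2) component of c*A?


Scalar multiplication: (cA)_{ij} = c * A_{ij}.
c = 4.3
A_{12} = -3.2
(cA)_{12} = 4.3 * -3.2 = -13.76

-13.76


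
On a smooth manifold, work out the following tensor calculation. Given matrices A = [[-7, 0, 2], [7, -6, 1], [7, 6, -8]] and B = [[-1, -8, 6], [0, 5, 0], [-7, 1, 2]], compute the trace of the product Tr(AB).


Tr(AB) = sum_i (AB)_{ii} where (AB)_{ii} = sum_k A_{ik} B_{ki}.
(AB)_{11} = -7*-1 + 0*0 + 2*-7 = -7
(AB)_{22} = 7*-8 + -6*5 + 1*1 = -85
(AB)_{33} = 7*6 + 6*0 + -8*2 = 26
Tr(AB) = -7 + -85 + 26 = -66

-66


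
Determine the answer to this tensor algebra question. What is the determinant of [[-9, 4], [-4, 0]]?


For a 2x2 matrix [[a, b], [c, d]], det = a*d - b*c.
a = -9, b = 4, c = -4, d = 0
a*d = -9 * 0 = 0
b*c = 4 * -4 = -16
det = 0 - -16 = 16

16


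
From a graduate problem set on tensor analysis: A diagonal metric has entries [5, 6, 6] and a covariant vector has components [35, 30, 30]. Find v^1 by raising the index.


To raise an index with a diagonal metric: v^i = v_i / g_{ii}.
For index 1: v_1 = 35, g_{11} = 5
v^1 = 35 / 5 = 7

7


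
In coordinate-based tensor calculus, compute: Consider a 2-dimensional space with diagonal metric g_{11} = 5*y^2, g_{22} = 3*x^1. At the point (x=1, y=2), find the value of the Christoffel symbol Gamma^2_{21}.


For a diagonal metric, Gamma^k_{ij} = (1/2) g^{kk} (dg_{ik}/dx_j + dg_{jk}/dx_i - dg_{ij}/dx_k).
The metric is diagonal, so g_{ab} = 0 for a != b.
At the given point: g_{11} = 20, g_{22} = 3
g^{22} = 1/3
dg_{22}/dx_1 = dg_{22}/dx_1 = 3
dg_{12}/dx_2 = 0 (off-diagonal)
dg_{21}/dx_2 = 0 (off-diagonal)
Numerator = 3 + 0 - 0 = 3
Gamma^2_{21} = 3 / (2 * 3) = 1/2

1/2


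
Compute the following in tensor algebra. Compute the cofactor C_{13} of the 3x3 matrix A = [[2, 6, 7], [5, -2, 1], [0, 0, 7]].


To find cofactor C_{13}, delete row 1 and column 3.
The resulting 2x2 submatrix is: [[5, -2], [0, 0]]
Minor M_{13} = 5*0 - -2*0
  = 0 - 0 = 0
Sign = (-1)^(1+3) = (-1)^4 = 1
Cofactor C_{13} = 1 * 0 = 0

0


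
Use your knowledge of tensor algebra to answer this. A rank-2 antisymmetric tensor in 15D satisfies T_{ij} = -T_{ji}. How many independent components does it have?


An antisymmetric rank-2 tensor satisfies A_{ij} = -A_{ji}, so diagonal entries are zero.
The independent components are the upper-triangular entries: C(n, 2) = n(n-1)/2.
n = 15
C(15, 2) = 15 * 14 / 2 = 210 / 2 = 105

105


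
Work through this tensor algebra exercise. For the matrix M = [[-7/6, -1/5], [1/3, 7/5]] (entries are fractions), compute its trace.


The trace is the sum of diagonal entries.
Diagonal: M[1,1] = -7/6, M[2,2] = 7/5
Tr(M) = -7/6 + 7/5
Computing step by step:
After adding M[1,1]: -7/6
After adding M[2,2]: 7/30
Tr(M) = 7/30

7/30


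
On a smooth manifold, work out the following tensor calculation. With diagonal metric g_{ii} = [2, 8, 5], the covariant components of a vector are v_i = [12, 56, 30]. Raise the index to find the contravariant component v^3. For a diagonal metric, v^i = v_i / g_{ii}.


To raise an index with a diagonal metric: v^i = v_i / g_{ii}.
For index 3: v_3 = 30, g_{33} = 5
v^3 = 30 / 5 = 6

6


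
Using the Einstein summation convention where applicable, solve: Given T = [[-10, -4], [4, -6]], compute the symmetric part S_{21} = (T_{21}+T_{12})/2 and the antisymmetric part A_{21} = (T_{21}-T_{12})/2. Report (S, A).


T_{21} = 4
T_{12} = -4
S_{21} = (4 + -4)/2 = 0/2 = 0
A_{21} = (4 - -4)/2 = 8/2 = 4
Check: S + A = 0 + 4 = 4 = T_{21}.

(0, 4)


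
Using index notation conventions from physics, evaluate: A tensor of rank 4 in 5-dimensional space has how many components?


The number of components of a rank-r tensor in d dimensions is d^r.
Here d = 5 and r = 4.
5^4 = 625

625


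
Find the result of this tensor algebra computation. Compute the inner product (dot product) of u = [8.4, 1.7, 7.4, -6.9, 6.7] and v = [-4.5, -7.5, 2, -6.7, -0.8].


The inner product u . v = sum of u_i * v_i.
Term-by-term: 8.4 * -4.5, 1.7 * -7.5, 7.4 * 2, -6.9 * -6.7, 6.7 * -0.8
Products: -37.8, -12.75, 14.8, 46.23, -5.36
Sum = -37.8 + -12.75 + 14.8 + 46.23 + -5.36 = 5.12

5.12


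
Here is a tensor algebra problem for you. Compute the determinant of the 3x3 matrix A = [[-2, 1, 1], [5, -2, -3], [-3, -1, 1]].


Expanding along the first row, det(A) = a11*M_11 - a12*M_12 + a13*M_13, where M_1j is the (1,j) minor.
Minor M_11 = -2*1 - -3*-1 = -5
Minor M_12 = 5*1 - -3*-3 = -4
Minor M_13 = 5*-1 - -2*-3 = -11
det = -2*(-5) - 1*(-4) + 1*(-11)
    = 10 - -4 + -11
    = 3

3


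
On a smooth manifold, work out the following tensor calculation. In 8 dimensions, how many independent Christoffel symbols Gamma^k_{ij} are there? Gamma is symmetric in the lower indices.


Christoffel symbols Gamma^k_{ij} are symmetric in i,j, so there are d * d(d+1)/2 independent symbols.
d = 8
d(d+1)/2 = 8 * 9 / 2 = 36
Total = 8 * 36 = 288

288


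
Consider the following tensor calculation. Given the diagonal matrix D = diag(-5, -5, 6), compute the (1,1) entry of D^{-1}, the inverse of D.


For a diagonal matrix, the inverse has entries (D^{-1})_{ii} = 1/d_{ii}.
The diagonal entries are: d_{11} = -5, d_{22} = -5, d_{33} = 6
We need (D^{-1})_{11} = 1/d_{11} = 1/-5 = -1/5

-1/5


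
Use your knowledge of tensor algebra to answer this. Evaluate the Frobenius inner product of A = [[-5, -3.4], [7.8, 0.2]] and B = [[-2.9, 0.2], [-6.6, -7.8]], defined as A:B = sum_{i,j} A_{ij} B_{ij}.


A:B = sum over all i,j of A_{ij} * B_{ij}.
Row 1: -5*-2.9=14.5, -3.4*0.2=-0.68 => row sum = 13.82
Row 2: 7.8*-6.6=-51.48, 0.2*-7.8=-1.56 => row sum = -53.04
Total = 13.82 + -53.04 = -39.22

-39.22


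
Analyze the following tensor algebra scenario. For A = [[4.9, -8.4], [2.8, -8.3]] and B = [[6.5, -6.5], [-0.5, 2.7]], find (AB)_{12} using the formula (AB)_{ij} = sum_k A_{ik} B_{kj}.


(AB)_{ij} = sum_k A_{ik} B_{kj}.
For i=1, j=2:
A_{11} * B_{12} = 4.9 * -6.5 = -31.85
A_{12} * B_{22} = -8.4 * 2.7 = -22.68
Sum = -31.85 + -22.68 = -54.53

-54.53


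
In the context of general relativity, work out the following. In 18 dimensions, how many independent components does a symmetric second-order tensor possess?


A symmetric rank-2 tensor in d dimensions has d(d+1)/2 independent components.
d = 18
d(d+1)/2 = 18 * 19 / 2 = 342 / 2 = 171

171


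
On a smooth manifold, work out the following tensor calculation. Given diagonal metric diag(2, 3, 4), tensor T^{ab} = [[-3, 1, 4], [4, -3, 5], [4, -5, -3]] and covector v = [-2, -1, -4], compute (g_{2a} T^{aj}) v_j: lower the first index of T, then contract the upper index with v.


Step 1: lower the first index. For a diagonal metric, g_{ia} T^{aj} = g_{ii} T^{ij} (no sum on i).
g_{22} = 3
S_2{}^1 = 3 * T^{21} = 3 * 4 = 12
S_2{}^2 = 3 * T^{22} = 3 * -3 = -9
S_2{}^3 = 3 * T^{23} = 3 * 5 = 15
Step 2: contract S_2{}^j with v_j.
S_2{}^1 * v_1 = 12 * -2 = -24
S_2{}^2 * v_2 = -9 * -1 = 9
S_2{}^3 * v_3 = 15 * -4 = -60
Result = -24 + 9 + -60 = -75

-75


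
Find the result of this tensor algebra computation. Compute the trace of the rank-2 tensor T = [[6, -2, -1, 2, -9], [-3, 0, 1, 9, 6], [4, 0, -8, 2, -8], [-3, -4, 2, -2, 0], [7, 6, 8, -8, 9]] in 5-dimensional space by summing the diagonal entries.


The contraction (trace) of a rank-2 tensor is the sum of its diagonal elements.
Diagonal entries: A[1,1] = 6, A[2,2] = 0, A[3,3] = -8, A[4,4] = -2, A[5,5] = 9
Tr(A) = 6 + 0 + -8 + -2 + 9 = 5

5


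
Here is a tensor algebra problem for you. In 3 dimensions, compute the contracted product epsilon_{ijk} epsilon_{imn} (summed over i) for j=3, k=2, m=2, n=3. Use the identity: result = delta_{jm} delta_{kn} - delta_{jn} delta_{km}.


Using the identity: epsilon_{ijk} epsilon_{imn} = delta_{jm} delta_{kn} - delta_{jn} delta_{km}.
delta_{32} = 0
delta_{23} = 0
delta_{33} = 1
delta_{22} = 1
Result = 0 * 0 - 1 * 1 = 0 - 1 = -1

-1


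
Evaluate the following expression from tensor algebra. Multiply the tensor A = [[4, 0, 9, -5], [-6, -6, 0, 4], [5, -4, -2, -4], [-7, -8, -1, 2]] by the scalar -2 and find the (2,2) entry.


Scalar multiplication: (cA)_{ij} = c * A_{ij}.
c = -2
A_{22} = -6
(cA)_{22} = -2 * -6 = 12

12


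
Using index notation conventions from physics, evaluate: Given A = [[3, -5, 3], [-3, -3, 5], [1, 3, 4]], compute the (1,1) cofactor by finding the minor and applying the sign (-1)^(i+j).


To find cofactor C_{11}, delete row 1 and column 1.
The resulting 2x2 submatrix is: [[-3, 5], [3, 4]]
Minor M_{11} = -3*4 - 5*3
  = -12 - 15 = -27
Sign = (-1)^(1+1) = (-1)^2 = 1
Cofactor C_{11} = 1 * -27 = -27

-27


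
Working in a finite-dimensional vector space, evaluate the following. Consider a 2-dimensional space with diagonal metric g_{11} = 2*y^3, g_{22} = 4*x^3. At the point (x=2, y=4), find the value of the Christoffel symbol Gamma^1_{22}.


For a diagonal metric, Gamma^k_{ij} = (1/2) g^{kk} (dg_{ik}/dx_j + dg_{jk}/dx_i - dg_{ij}/dx_k).
The metric is diagonal, so g_{ab} = 0 for a != b.
At the given point: g_{11} = 128, g_{22} = 32
g^{11} = 1/128
dg_{21}/dx_2 = 0 (off-diagonal)
dg_{21}/dx_2 = 0 (off-diagonal)
dg_{22}/dx_1 = dg_{22}/dx_1 = 48
Numerator = 0 + 0 - 48 = -48
Gamma^1_{22} = -48 / (2 * 128) = -3/16

-3/16


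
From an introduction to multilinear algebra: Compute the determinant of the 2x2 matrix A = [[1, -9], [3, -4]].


For a 2x2 matrix [[a, b], [c, d]], det = a*d - b*c.
a = 1, b = -9, c = 3, d = -4
a*d = 1 * -4 = -4
b*c = -9 * 3 = -27
det = -4 - -27 = 23

23


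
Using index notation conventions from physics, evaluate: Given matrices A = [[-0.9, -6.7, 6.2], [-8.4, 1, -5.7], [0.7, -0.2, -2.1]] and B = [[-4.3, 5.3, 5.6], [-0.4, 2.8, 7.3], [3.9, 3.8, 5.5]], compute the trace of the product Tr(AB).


Tr(AB) = sum_i (AB)_{ii} where (AB)_{ii} = sum_k A_{ik} B_{ki}.
(AB)_{11} = -0.9*-4.3 + -6.7*-0.4 + 6.2*3.9 = 30.73
(AB)_{22} = -8.4*5.3 + 1*2.8 + -5.7*3.8 = -63.38
(AB)_{33} = 0.7*5.6 + -0.2*7.3 + -2.1*5.5 = -9.09
Tr(AB) = 30.73 + -63.38 + -9.09 = -41.74

-41.74


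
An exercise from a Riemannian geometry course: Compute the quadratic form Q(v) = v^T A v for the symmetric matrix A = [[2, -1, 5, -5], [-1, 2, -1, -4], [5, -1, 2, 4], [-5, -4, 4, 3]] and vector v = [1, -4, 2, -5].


First compute Av:
(Av)_1 = 2*1 + -1*-4 + 5*2 + -5*-5 = 41
(Av)_2 = -1*1 + 2*-4 + -1*2 + -4*-5 = 9
(Av)_3 = 5*1 + -1*-4 + 2*2 + 4*-5 = -7
(Av)_4 = -5*1 + -4*-4 + 4*2 + 3*-5 = 4
Av = [41, 9, -7, 4]
Then v^T (Av) = 1*41 + -4*9 + 2*-7 + -5*4
= 41 + -36 + -14 + -20 = -29

-29
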